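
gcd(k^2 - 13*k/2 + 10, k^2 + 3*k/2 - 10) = k - 5/2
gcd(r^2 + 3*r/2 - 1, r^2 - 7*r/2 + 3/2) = r - 1/2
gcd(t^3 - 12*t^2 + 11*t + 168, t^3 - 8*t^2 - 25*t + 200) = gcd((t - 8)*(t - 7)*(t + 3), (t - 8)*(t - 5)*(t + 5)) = t - 8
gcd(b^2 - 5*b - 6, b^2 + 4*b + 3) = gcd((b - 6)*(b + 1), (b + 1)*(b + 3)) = b + 1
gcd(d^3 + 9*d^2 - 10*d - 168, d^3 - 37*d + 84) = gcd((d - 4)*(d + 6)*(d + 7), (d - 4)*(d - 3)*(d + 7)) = d^2 + 3*d - 28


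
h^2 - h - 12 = (h - 4)*(h + 3)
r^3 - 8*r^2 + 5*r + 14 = (r - 7)*(r - 2)*(r + 1)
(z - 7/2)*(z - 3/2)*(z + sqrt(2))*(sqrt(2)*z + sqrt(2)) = sqrt(2)*z^4 - 4*sqrt(2)*z^3 + 2*z^3 - 8*z^2 + sqrt(2)*z^2/4 + z/2 + 21*sqrt(2)*z/4 + 21/2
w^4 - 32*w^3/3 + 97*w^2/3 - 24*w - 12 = (w - 6)*(w - 3)*(w - 2)*(w + 1/3)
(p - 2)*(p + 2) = p^2 - 4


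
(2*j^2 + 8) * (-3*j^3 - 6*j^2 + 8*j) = -6*j^5 - 12*j^4 - 8*j^3 - 48*j^2 + 64*j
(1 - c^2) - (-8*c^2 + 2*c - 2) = 7*c^2 - 2*c + 3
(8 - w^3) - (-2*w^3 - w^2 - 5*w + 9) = w^3 + w^2 + 5*w - 1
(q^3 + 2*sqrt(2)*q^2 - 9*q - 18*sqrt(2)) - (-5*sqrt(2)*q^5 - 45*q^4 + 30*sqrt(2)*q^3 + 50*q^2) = 5*sqrt(2)*q^5 + 45*q^4 - 30*sqrt(2)*q^3 + q^3 - 50*q^2 + 2*sqrt(2)*q^2 - 9*q - 18*sqrt(2)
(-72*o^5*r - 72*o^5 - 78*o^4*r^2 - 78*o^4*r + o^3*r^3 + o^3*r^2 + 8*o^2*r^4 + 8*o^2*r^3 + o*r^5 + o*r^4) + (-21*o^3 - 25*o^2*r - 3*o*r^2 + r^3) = -72*o^5*r - 72*o^5 - 78*o^4*r^2 - 78*o^4*r + o^3*r^3 + o^3*r^2 - 21*o^3 + 8*o^2*r^4 + 8*o^2*r^3 - 25*o^2*r + o*r^5 + o*r^4 - 3*o*r^2 + r^3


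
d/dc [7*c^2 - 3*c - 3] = 14*c - 3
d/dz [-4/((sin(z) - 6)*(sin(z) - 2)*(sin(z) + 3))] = 4*(3*sin(z)^2 - 10*sin(z) - 12)*cos(z)/((sin(z) - 6)^2*(sin(z) - 2)^2*(sin(z) + 3)^2)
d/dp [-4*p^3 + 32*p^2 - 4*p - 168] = -12*p^2 + 64*p - 4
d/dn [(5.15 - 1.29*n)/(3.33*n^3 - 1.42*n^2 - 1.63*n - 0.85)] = (8.5914*n^3 - 53.2803*n^2 + 14.626*n + 9.491)/(11.0889*n^6 - 9.4572*n^5 - 8.8394*n^4 - 1.0318*n^3 + 5.0709*n^2 + 2.771*n + 0.7225)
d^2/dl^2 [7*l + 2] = 0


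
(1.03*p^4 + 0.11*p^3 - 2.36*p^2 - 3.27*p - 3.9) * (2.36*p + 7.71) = 2.4308*p^5 + 8.2009*p^4 - 4.7215*p^3 - 25.9128*p^2 - 34.4157*p - 30.069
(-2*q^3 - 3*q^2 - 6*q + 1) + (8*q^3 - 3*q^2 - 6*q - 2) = 6*q^3 - 6*q^2 - 12*q - 1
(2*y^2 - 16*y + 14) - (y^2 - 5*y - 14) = y^2 - 11*y + 28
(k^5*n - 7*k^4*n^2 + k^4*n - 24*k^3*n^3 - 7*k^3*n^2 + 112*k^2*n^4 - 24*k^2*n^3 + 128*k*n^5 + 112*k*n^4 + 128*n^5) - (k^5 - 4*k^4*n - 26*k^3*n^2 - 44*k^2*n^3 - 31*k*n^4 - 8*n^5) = k^5*n - k^5 - 7*k^4*n^2 + 5*k^4*n - 24*k^3*n^3 + 19*k^3*n^2 + 112*k^2*n^4 + 20*k^2*n^3 + 128*k*n^5 + 143*k*n^4 + 136*n^5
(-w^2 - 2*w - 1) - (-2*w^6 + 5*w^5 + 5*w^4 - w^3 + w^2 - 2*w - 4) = 2*w^6 - 5*w^5 - 5*w^4 + w^3 - 2*w^2 + 3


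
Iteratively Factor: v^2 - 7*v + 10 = (v - 2)*(v - 5)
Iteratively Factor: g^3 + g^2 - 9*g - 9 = (g + 3)*(g^2 - 2*g - 3) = (g - 3)*(g + 3)*(g + 1)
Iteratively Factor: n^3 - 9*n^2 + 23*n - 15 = (n - 1)*(n^2 - 8*n + 15) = (n - 5)*(n - 1)*(n - 3)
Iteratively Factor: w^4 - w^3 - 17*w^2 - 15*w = (w + 1)*(w^3 - 2*w^2 - 15*w) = (w + 1)*(w + 3)*(w^2 - 5*w) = (w - 5)*(w + 1)*(w + 3)*(w)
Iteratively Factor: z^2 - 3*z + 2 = (z - 2)*(z - 1)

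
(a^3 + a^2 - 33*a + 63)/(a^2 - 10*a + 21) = (a^2 + 4*a - 21)/(a - 7)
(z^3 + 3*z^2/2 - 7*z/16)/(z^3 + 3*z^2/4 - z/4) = (z + 7/4)/(z + 1)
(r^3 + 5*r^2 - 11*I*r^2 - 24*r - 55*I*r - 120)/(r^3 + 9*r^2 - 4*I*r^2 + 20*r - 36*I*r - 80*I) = (r^2 - 11*I*r - 24)/(r^2 + 4*r*(1 - I) - 16*I)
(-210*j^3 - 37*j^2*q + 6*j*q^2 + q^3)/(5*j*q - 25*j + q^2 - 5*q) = (-42*j^2 + j*q + q^2)/(q - 5)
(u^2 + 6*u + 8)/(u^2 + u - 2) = (u + 4)/(u - 1)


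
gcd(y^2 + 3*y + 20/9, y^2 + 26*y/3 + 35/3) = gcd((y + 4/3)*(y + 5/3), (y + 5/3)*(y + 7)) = y + 5/3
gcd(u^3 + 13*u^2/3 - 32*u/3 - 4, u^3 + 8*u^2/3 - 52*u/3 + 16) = u^2 + 4*u - 12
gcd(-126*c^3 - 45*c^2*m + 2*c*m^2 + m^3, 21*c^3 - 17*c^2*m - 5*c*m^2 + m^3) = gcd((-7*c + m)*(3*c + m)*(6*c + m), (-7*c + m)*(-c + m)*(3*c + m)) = 21*c^2 + 4*c*m - m^2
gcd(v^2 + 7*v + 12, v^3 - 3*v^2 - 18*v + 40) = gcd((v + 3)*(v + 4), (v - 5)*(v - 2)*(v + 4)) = v + 4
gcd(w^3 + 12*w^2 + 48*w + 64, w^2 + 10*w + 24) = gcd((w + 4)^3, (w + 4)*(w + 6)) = w + 4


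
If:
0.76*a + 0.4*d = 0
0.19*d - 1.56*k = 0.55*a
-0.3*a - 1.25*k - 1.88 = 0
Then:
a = 4.37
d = -8.31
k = -2.55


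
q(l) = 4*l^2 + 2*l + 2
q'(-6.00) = -46.00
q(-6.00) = 134.00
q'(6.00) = 50.00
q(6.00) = 158.00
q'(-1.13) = -7.04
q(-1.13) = 4.85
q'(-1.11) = -6.88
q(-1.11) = 4.71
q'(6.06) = 50.48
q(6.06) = 161.01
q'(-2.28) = -16.24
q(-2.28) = 18.23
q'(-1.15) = -7.20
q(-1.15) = 4.99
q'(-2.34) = -16.72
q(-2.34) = 19.22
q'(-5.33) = -40.64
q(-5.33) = 104.98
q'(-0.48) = -1.84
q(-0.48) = 1.96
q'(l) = 8*l + 2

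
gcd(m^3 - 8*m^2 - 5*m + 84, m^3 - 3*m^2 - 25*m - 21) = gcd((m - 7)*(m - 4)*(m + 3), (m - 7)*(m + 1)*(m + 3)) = m^2 - 4*m - 21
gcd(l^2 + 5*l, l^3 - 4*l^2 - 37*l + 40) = l + 5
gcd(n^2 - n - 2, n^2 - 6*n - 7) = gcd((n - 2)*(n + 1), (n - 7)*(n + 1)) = n + 1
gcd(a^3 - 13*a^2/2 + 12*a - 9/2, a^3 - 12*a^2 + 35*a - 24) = a - 3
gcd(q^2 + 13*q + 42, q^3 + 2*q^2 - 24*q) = q + 6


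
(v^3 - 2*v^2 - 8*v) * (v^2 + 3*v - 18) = v^5 + v^4 - 32*v^3 + 12*v^2 + 144*v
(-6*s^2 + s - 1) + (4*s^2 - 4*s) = -2*s^2 - 3*s - 1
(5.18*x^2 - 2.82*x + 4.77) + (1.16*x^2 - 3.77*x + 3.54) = 6.34*x^2 - 6.59*x + 8.31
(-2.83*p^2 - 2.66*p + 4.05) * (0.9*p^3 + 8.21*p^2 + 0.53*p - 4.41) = -2.547*p^5 - 25.6283*p^4 - 19.6935*p^3 + 44.321*p^2 + 13.8771*p - 17.8605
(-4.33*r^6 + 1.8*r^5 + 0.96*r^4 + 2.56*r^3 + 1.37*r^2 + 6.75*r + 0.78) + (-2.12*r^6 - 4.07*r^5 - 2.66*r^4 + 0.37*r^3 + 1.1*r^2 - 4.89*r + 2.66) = -6.45*r^6 - 2.27*r^5 - 1.7*r^4 + 2.93*r^3 + 2.47*r^2 + 1.86*r + 3.44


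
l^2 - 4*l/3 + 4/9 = (l - 2/3)^2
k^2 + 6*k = k*(k + 6)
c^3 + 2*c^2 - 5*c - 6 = (c - 2)*(c + 1)*(c + 3)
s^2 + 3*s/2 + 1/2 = (s + 1/2)*(s + 1)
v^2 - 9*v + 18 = (v - 6)*(v - 3)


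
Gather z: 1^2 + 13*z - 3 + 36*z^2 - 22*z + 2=36*z^2 - 9*z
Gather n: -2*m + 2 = 2 - 2*m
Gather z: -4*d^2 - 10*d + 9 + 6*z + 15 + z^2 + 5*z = -4*d^2 - 10*d + z^2 + 11*z + 24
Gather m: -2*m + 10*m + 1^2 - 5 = 8*m - 4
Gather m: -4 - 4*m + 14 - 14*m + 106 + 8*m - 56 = 60 - 10*m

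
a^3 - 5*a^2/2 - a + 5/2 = (a - 5/2)*(a - 1)*(a + 1)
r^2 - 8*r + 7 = (r - 7)*(r - 1)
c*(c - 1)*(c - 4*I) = c^3 - c^2 - 4*I*c^2 + 4*I*c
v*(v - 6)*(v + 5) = v^3 - v^2 - 30*v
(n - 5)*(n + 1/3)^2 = n^3 - 13*n^2/3 - 29*n/9 - 5/9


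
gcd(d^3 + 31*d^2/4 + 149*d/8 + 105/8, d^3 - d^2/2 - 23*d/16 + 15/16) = d + 5/4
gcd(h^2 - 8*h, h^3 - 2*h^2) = h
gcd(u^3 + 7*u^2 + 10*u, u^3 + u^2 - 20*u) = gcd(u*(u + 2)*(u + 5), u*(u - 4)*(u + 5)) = u^2 + 5*u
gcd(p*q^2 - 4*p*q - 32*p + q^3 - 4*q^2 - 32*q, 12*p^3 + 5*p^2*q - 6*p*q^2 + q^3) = p + q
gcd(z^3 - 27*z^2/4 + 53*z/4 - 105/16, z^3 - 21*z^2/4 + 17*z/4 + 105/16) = z^2 - 6*z + 35/4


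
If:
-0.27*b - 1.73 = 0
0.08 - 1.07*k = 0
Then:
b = -6.41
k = 0.07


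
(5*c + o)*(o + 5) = 5*c*o + 25*c + o^2 + 5*o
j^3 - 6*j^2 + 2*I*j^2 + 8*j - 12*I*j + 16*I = (j - 4)*(j - 2)*(j + 2*I)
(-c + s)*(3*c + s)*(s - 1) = -3*c^2*s + 3*c^2 + 2*c*s^2 - 2*c*s + s^3 - s^2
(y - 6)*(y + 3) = y^2 - 3*y - 18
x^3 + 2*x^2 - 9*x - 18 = (x - 3)*(x + 2)*(x + 3)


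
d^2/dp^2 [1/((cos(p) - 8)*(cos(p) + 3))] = (-4*sin(p)^4 + 123*sin(p)^2 + 405*cos(p)/4 + 15*cos(3*p)/4 - 21)/((cos(p) - 8)^3*(cos(p) + 3)^3)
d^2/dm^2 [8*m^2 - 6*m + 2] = 16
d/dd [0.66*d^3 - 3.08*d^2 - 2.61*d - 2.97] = 1.98*d^2 - 6.16*d - 2.61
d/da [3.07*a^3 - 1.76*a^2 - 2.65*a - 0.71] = 9.21*a^2 - 3.52*a - 2.65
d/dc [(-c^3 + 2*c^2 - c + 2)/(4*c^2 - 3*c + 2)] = 2*(-2*c^4 + 3*c^3 - 4*c^2 - 4*c + 2)/(16*c^4 - 24*c^3 + 25*c^2 - 12*c + 4)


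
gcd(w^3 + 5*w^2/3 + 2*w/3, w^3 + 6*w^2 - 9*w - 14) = w + 1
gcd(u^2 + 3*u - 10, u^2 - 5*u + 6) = u - 2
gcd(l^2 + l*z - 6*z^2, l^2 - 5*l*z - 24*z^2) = l + 3*z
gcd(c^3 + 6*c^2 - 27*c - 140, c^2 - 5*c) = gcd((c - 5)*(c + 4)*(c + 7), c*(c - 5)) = c - 5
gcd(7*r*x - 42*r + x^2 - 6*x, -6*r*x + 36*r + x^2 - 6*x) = x - 6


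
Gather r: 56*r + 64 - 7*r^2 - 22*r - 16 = -7*r^2 + 34*r + 48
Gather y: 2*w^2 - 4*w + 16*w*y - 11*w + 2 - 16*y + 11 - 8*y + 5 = 2*w^2 - 15*w + y*(16*w - 24) + 18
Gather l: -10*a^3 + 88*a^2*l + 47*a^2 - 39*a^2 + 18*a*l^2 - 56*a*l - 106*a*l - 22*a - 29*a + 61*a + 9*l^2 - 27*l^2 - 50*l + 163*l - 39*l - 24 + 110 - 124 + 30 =-10*a^3 + 8*a^2 + 10*a + l^2*(18*a - 18) + l*(88*a^2 - 162*a + 74) - 8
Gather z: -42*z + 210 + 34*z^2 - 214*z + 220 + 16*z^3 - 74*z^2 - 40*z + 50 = 16*z^3 - 40*z^2 - 296*z + 480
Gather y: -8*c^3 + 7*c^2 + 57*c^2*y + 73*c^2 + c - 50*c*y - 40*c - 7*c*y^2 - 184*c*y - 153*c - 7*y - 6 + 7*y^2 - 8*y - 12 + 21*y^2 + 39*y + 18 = -8*c^3 + 80*c^2 - 192*c + y^2*(28 - 7*c) + y*(57*c^2 - 234*c + 24)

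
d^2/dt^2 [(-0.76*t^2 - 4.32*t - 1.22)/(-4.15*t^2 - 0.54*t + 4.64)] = (145.39608*t^3 + 213.87606*t^2 + 515.51964*t + 102.06952)/(71.473375*t^6 + 27.90045*t^5 - 236.10678*t^4 - 62.231976*t^3 + 263.984448*t^2 + 34.877952*t - 99.897344)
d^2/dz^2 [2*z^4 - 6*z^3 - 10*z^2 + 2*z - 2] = 24*z^2 - 36*z - 20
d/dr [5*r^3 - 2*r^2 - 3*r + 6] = 15*r^2 - 4*r - 3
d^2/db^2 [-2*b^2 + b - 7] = -4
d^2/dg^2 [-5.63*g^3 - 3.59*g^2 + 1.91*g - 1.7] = -33.78*g - 7.18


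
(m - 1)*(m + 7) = m^2 + 6*m - 7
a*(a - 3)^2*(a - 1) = a^4 - 7*a^3 + 15*a^2 - 9*a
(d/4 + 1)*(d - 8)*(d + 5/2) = d^3/4 - 3*d^2/8 - 21*d/2 - 20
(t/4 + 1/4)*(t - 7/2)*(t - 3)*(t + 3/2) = t^4/4 - t^3 - 17*t^2/16 + 33*t/8 + 63/16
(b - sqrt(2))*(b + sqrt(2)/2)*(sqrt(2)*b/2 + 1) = sqrt(2)*b^3/2 + b^2/2 - sqrt(2)*b - 1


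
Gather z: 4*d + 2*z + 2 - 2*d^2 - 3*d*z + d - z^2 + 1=-2*d^2 + 5*d - z^2 + z*(2 - 3*d) + 3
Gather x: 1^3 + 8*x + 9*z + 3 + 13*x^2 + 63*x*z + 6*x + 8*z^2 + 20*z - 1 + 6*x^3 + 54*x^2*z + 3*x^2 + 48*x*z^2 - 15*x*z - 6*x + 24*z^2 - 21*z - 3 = 6*x^3 + x^2*(54*z + 16) + x*(48*z^2 + 48*z + 8) + 32*z^2 + 8*z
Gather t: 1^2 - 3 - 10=-12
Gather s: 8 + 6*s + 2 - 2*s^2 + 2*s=-2*s^2 + 8*s + 10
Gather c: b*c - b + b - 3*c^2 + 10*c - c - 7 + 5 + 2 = -3*c^2 + c*(b + 9)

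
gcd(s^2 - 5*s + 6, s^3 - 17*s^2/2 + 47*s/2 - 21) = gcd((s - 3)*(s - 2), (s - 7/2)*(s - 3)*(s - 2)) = s^2 - 5*s + 6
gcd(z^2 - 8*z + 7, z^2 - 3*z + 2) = z - 1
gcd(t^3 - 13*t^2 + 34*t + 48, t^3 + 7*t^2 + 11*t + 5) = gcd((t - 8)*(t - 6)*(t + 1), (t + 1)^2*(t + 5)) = t + 1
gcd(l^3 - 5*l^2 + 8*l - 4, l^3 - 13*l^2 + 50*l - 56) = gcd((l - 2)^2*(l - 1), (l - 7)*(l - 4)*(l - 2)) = l - 2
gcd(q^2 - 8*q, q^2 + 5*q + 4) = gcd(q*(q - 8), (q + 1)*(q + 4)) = 1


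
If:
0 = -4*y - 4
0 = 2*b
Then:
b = 0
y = -1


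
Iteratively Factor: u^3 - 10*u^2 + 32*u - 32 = (u - 4)*(u^2 - 6*u + 8) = (u - 4)^2*(u - 2)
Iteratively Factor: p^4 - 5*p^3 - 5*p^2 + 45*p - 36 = (p - 1)*(p^3 - 4*p^2 - 9*p + 36) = (p - 1)*(p + 3)*(p^2 - 7*p + 12) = (p - 3)*(p - 1)*(p + 3)*(p - 4)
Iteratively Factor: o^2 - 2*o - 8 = (o + 2)*(o - 4)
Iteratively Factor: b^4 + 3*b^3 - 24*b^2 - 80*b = (b + 4)*(b^3 - b^2 - 20*b) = (b + 4)^2*(b^2 - 5*b) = b*(b + 4)^2*(b - 5)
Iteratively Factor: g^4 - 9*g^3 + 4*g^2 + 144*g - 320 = (g - 4)*(g^3 - 5*g^2 - 16*g + 80) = (g - 4)*(g + 4)*(g^2 - 9*g + 20) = (g - 5)*(g - 4)*(g + 4)*(g - 4)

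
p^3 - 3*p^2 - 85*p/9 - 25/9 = (p - 5)*(p + 1/3)*(p + 5/3)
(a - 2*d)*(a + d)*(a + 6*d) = a^3 + 5*a^2*d - 8*a*d^2 - 12*d^3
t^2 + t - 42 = (t - 6)*(t + 7)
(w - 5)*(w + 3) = w^2 - 2*w - 15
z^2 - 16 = (z - 4)*(z + 4)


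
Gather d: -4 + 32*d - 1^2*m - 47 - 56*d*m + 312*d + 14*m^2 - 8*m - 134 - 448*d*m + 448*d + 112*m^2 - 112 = d*(792 - 504*m) + 126*m^2 - 9*m - 297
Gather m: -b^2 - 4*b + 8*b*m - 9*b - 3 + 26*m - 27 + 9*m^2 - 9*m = -b^2 - 13*b + 9*m^2 + m*(8*b + 17) - 30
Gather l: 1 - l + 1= 2 - l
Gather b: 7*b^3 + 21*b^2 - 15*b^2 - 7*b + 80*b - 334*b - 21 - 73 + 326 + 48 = 7*b^3 + 6*b^2 - 261*b + 280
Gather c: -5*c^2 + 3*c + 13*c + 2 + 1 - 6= -5*c^2 + 16*c - 3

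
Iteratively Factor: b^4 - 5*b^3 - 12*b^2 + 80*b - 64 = (b + 4)*(b^3 - 9*b^2 + 24*b - 16) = (b - 1)*(b + 4)*(b^2 - 8*b + 16) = (b - 4)*(b - 1)*(b + 4)*(b - 4)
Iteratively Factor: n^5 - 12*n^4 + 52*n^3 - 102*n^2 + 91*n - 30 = (n - 3)*(n^4 - 9*n^3 + 25*n^2 - 27*n + 10) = (n - 3)*(n - 1)*(n^3 - 8*n^2 + 17*n - 10) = (n - 3)*(n - 2)*(n - 1)*(n^2 - 6*n + 5) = (n - 3)*(n - 2)*(n - 1)^2*(n - 5)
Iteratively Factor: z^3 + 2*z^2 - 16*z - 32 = (z - 4)*(z^2 + 6*z + 8) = (z - 4)*(z + 4)*(z + 2)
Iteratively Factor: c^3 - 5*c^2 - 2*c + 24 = (c + 2)*(c^2 - 7*c + 12) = (c - 4)*(c + 2)*(c - 3)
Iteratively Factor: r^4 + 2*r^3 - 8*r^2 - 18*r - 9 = (r + 1)*(r^3 + r^2 - 9*r - 9) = (r + 1)^2*(r^2 - 9) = (r - 3)*(r + 1)^2*(r + 3)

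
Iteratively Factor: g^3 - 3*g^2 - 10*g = (g + 2)*(g^2 - 5*g) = (g - 5)*(g + 2)*(g)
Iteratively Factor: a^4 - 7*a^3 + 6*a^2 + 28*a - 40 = (a - 2)*(a^3 - 5*a^2 - 4*a + 20) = (a - 2)^2*(a^2 - 3*a - 10) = (a - 2)^2*(a + 2)*(a - 5)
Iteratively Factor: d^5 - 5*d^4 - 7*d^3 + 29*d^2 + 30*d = (d + 1)*(d^4 - 6*d^3 - d^2 + 30*d) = (d - 5)*(d + 1)*(d^3 - d^2 - 6*d) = d*(d - 5)*(d + 1)*(d^2 - d - 6) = d*(d - 5)*(d + 1)*(d + 2)*(d - 3)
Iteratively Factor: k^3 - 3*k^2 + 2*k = (k)*(k^2 - 3*k + 2) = k*(k - 1)*(k - 2)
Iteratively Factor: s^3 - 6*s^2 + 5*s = (s - 1)*(s^2 - 5*s) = (s - 5)*(s - 1)*(s)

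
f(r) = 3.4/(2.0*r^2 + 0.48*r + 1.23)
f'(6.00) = -0.01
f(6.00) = 0.04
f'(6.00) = -0.01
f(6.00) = 0.04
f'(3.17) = -0.09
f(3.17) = 0.15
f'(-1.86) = 0.45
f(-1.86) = 0.47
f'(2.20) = -0.22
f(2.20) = 0.28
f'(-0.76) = 2.13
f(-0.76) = 1.68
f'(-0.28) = 1.39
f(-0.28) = 2.71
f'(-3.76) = 0.06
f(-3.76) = 0.12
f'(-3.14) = 0.11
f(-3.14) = 0.17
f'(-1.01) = 1.56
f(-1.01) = 1.22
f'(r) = 3.4*(-4.0*r - 0.48)/(2.0*r^2 + 0.48*r + 1.23)^2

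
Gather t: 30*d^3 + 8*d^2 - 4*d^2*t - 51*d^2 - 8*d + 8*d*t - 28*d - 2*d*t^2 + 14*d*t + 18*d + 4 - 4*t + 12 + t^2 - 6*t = 30*d^3 - 43*d^2 - 18*d + t^2*(1 - 2*d) + t*(-4*d^2 + 22*d - 10) + 16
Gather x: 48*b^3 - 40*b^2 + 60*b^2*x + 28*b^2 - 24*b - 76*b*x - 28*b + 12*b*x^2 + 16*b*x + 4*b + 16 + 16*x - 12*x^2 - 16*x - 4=48*b^3 - 12*b^2 - 48*b + x^2*(12*b - 12) + x*(60*b^2 - 60*b) + 12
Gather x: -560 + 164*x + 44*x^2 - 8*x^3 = -8*x^3 + 44*x^2 + 164*x - 560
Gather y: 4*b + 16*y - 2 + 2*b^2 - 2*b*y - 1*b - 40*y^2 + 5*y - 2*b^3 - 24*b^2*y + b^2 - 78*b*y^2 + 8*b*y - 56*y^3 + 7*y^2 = -2*b^3 + 3*b^2 + 3*b - 56*y^3 + y^2*(-78*b - 33) + y*(-24*b^2 + 6*b + 21) - 2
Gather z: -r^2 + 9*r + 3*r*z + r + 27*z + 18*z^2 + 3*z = -r^2 + 10*r + 18*z^2 + z*(3*r + 30)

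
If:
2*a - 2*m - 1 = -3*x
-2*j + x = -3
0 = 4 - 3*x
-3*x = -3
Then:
No Solution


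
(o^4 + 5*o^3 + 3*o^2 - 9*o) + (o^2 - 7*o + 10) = o^4 + 5*o^3 + 4*o^2 - 16*o + 10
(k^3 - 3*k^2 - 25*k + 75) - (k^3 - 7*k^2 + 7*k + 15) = 4*k^2 - 32*k + 60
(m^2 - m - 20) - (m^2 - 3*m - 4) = 2*m - 16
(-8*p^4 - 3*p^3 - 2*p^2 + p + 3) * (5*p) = -40*p^5 - 15*p^4 - 10*p^3 + 5*p^2 + 15*p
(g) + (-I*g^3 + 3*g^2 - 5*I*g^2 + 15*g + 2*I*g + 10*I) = -I*g^3 + 3*g^2 - 5*I*g^2 + 16*g + 2*I*g + 10*I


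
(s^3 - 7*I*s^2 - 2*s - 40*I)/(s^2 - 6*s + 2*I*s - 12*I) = (s^2 - 9*I*s - 20)/(s - 6)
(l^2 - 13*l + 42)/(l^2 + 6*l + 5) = (l^2 - 13*l + 42)/(l^2 + 6*l + 5)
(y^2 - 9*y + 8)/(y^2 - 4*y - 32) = (y - 1)/(y + 4)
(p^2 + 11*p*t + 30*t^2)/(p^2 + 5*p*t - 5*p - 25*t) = (p + 6*t)/(p - 5)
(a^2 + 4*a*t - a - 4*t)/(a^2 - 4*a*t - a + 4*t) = (-a - 4*t)/(-a + 4*t)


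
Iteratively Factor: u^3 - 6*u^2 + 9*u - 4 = (u - 4)*(u^2 - 2*u + 1) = (u - 4)*(u - 1)*(u - 1)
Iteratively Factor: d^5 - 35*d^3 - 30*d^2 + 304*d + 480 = (d + 2)*(d^4 - 2*d^3 - 31*d^2 + 32*d + 240) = (d - 4)*(d + 2)*(d^3 + 2*d^2 - 23*d - 60) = (d - 5)*(d - 4)*(d + 2)*(d^2 + 7*d + 12) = (d - 5)*(d - 4)*(d + 2)*(d + 3)*(d + 4)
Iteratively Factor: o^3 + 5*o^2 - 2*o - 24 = (o - 2)*(o^2 + 7*o + 12) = (o - 2)*(o + 4)*(o + 3)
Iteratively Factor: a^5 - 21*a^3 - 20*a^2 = (a + 1)*(a^4 - a^3 - 20*a^2) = (a - 5)*(a + 1)*(a^3 + 4*a^2) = a*(a - 5)*(a + 1)*(a^2 + 4*a) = a*(a - 5)*(a + 1)*(a + 4)*(a)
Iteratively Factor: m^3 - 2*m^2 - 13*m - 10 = (m + 1)*(m^2 - 3*m - 10) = (m - 5)*(m + 1)*(m + 2)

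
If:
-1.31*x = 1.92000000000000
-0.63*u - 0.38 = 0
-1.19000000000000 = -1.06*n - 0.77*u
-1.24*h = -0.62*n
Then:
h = 0.78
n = 1.56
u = -0.60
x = -1.47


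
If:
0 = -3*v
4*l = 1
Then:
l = 1/4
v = 0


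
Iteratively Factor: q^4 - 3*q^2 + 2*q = (q - 1)*(q^3 + q^2 - 2*q) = (q - 1)^2*(q^2 + 2*q) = (q - 1)^2*(q + 2)*(q)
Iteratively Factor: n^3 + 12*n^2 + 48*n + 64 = (n + 4)*(n^2 + 8*n + 16) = (n + 4)^2*(n + 4)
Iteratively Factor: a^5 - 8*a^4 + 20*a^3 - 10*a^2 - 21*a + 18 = (a - 1)*(a^4 - 7*a^3 + 13*a^2 + 3*a - 18) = (a - 1)*(a + 1)*(a^3 - 8*a^2 + 21*a - 18) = (a - 3)*(a - 1)*(a + 1)*(a^2 - 5*a + 6) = (a - 3)*(a - 2)*(a - 1)*(a + 1)*(a - 3)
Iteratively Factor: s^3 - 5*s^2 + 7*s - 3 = (s - 3)*(s^2 - 2*s + 1) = (s - 3)*(s - 1)*(s - 1)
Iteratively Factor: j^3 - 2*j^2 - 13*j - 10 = (j + 2)*(j^2 - 4*j - 5) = (j + 1)*(j + 2)*(j - 5)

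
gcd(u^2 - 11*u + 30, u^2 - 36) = u - 6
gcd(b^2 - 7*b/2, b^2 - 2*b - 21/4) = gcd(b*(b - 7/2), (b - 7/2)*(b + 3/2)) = b - 7/2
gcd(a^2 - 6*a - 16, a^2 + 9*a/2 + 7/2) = 1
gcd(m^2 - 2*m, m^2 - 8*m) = m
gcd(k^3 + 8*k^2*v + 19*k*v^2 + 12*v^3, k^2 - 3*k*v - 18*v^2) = k + 3*v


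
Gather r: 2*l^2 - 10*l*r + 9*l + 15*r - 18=2*l^2 + 9*l + r*(15 - 10*l) - 18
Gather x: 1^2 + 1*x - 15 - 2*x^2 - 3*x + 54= -2*x^2 - 2*x + 40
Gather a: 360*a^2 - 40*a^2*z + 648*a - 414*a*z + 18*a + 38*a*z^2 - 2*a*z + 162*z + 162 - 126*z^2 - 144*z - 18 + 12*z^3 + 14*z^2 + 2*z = a^2*(360 - 40*z) + a*(38*z^2 - 416*z + 666) + 12*z^3 - 112*z^2 + 20*z + 144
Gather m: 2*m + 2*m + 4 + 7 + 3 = 4*m + 14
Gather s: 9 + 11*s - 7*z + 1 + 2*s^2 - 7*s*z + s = 2*s^2 + s*(12 - 7*z) - 7*z + 10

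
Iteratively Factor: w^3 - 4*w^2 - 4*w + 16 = (w - 2)*(w^2 - 2*w - 8) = (w - 4)*(w - 2)*(w + 2)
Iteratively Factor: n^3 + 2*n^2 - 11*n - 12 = (n + 4)*(n^2 - 2*n - 3) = (n + 1)*(n + 4)*(n - 3)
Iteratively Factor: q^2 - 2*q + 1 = (q - 1)*(q - 1)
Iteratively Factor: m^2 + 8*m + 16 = (m + 4)*(m + 4)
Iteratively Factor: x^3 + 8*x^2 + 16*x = (x + 4)*(x^2 + 4*x) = x*(x + 4)*(x + 4)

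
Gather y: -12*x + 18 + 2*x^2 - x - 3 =2*x^2 - 13*x + 15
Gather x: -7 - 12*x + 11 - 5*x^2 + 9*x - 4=-5*x^2 - 3*x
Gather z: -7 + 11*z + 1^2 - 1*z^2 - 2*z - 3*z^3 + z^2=-3*z^3 + 9*z - 6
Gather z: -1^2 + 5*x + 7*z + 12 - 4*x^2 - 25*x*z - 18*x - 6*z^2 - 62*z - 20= -4*x^2 - 13*x - 6*z^2 + z*(-25*x - 55) - 9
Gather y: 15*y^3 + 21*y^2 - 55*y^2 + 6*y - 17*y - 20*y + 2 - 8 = 15*y^3 - 34*y^2 - 31*y - 6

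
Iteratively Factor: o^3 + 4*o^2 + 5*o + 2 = (o + 1)*(o^2 + 3*o + 2) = (o + 1)*(o + 2)*(o + 1)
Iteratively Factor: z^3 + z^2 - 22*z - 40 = (z - 5)*(z^2 + 6*z + 8) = (z - 5)*(z + 2)*(z + 4)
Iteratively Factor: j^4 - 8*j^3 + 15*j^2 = (j - 5)*(j^3 - 3*j^2) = j*(j - 5)*(j^2 - 3*j) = j^2*(j - 5)*(j - 3)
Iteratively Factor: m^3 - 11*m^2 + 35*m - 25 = (m - 1)*(m^2 - 10*m + 25) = (m - 5)*(m - 1)*(m - 5)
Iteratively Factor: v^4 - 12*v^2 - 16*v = (v + 2)*(v^3 - 2*v^2 - 8*v) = (v + 2)^2*(v^2 - 4*v) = (v - 4)*(v + 2)^2*(v)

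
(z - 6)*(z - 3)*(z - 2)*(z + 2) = z^4 - 9*z^3 + 14*z^2 + 36*z - 72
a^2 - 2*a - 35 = (a - 7)*(a + 5)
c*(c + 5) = c^2 + 5*c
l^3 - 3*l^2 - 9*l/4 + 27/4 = (l - 3)*(l - 3/2)*(l + 3/2)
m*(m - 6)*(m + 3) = m^3 - 3*m^2 - 18*m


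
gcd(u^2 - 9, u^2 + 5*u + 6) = u + 3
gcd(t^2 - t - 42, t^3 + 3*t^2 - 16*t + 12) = t + 6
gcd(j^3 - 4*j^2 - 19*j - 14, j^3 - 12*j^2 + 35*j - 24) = 1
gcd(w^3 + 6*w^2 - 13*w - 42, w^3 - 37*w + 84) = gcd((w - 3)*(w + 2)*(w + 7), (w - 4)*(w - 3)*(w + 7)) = w^2 + 4*w - 21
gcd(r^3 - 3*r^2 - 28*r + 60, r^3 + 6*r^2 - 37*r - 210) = r^2 - r - 30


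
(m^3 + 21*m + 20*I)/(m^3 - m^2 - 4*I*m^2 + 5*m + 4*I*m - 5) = (m + 4*I)/(m - 1)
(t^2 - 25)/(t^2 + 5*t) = (t - 5)/t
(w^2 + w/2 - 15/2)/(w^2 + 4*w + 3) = (w - 5/2)/(w + 1)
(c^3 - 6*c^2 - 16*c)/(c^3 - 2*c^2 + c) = (c^2 - 6*c - 16)/(c^2 - 2*c + 1)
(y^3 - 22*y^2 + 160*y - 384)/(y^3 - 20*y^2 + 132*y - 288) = (y - 8)/(y - 6)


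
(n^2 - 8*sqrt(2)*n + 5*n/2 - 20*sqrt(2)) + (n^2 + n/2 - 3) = 2*n^2 - 8*sqrt(2)*n + 3*n - 20*sqrt(2) - 3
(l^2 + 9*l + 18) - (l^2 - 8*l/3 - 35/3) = 35*l/3 + 89/3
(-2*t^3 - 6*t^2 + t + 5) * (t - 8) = -2*t^4 + 10*t^3 + 49*t^2 - 3*t - 40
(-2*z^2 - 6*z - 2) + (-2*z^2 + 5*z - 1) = -4*z^2 - z - 3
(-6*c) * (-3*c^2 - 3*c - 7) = 18*c^3 + 18*c^2 + 42*c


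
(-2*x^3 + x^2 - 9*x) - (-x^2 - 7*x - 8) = -2*x^3 + 2*x^2 - 2*x + 8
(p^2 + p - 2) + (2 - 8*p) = p^2 - 7*p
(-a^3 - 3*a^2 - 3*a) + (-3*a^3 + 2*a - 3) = -4*a^3 - 3*a^2 - a - 3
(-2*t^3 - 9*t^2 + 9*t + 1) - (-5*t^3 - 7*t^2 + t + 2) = 3*t^3 - 2*t^2 + 8*t - 1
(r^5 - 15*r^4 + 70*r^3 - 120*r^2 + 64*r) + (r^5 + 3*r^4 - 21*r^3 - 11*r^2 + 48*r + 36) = 2*r^5 - 12*r^4 + 49*r^3 - 131*r^2 + 112*r + 36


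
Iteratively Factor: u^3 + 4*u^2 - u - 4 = (u + 1)*(u^2 + 3*u - 4) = (u - 1)*(u + 1)*(u + 4)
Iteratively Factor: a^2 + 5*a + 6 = (a + 2)*(a + 3)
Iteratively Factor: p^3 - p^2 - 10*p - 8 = (p + 1)*(p^2 - 2*p - 8) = (p - 4)*(p + 1)*(p + 2)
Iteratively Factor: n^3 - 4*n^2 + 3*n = (n - 3)*(n^2 - n) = n*(n - 3)*(n - 1)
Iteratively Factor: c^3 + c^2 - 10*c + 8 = (c + 4)*(c^2 - 3*c + 2) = (c - 2)*(c + 4)*(c - 1)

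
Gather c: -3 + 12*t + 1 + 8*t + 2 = 20*t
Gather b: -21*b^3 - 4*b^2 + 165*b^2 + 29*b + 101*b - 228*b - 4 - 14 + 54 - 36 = -21*b^3 + 161*b^2 - 98*b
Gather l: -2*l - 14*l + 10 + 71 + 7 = 88 - 16*l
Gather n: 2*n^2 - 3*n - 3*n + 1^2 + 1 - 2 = 2*n^2 - 6*n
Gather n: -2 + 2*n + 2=2*n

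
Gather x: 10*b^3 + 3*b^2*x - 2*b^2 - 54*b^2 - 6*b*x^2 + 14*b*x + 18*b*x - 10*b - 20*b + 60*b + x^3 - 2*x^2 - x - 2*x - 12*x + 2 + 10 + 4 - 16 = 10*b^3 - 56*b^2 + 30*b + x^3 + x^2*(-6*b - 2) + x*(3*b^2 + 32*b - 15)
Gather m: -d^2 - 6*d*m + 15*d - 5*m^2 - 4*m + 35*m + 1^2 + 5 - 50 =-d^2 + 15*d - 5*m^2 + m*(31 - 6*d) - 44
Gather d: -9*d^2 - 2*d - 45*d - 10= -9*d^2 - 47*d - 10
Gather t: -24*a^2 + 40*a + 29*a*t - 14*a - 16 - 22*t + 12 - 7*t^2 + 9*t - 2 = -24*a^2 + 26*a - 7*t^2 + t*(29*a - 13) - 6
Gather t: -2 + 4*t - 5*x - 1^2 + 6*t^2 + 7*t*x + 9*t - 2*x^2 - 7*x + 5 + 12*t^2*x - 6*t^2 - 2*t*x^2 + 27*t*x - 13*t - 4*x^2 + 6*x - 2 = 12*t^2*x + t*(-2*x^2 + 34*x) - 6*x^2 - 6*x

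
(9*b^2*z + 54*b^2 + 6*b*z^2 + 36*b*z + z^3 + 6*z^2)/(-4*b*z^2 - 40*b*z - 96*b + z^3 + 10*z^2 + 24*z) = (9*b^2 + 6*b*z + z^2)/(-4*b*z - 16*b + z^2 + 4*z)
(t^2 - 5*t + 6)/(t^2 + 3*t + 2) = (t^2 - 5*t + 6)/(t^2 + 3*t + 2)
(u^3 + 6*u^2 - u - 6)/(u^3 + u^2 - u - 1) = (u + 6)/(u + 1)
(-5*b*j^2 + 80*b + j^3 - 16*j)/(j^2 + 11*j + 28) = (-5*b*j + 20*b + j^2 - 4*j)/(j + 7)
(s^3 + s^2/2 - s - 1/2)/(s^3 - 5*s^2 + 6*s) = (s^3 + s^2/2 - s - 1/2)/(s*(s^2 - 5*s + 6))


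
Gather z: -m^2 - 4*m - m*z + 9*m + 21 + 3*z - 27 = -m^2 + 5*m + z*(3 - m) - 6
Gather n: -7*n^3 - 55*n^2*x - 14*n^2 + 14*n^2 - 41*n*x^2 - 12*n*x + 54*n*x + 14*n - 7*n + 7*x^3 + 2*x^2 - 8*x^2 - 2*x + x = -7*n^3 - 55*n^2*x + n*(-41*x^2 + 42*x + 7) + 7*x^3 - 6*x^2 - x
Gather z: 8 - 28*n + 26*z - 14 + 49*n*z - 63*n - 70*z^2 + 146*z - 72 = -91*n - 70*z^2 + z*(49*n + 172) - 78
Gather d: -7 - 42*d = -42*d - 7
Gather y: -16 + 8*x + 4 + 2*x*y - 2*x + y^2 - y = 6*x + y^2 + y*(2*x - 1) - 12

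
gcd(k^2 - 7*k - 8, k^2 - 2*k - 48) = k - 8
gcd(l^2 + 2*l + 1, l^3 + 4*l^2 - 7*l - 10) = l + 1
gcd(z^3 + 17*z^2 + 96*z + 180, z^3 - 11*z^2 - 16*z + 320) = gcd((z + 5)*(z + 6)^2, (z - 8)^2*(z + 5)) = z + 5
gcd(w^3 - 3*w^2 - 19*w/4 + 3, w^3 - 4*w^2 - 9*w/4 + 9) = w^2 - 5*w/2 - 6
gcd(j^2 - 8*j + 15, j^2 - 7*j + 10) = j - 5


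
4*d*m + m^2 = m*(4*d + m)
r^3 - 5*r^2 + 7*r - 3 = (r - 3)*(r - 1)^2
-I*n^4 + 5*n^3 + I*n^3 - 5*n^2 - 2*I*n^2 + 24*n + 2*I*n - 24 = (n - 2*I)*(n + 3*I)*(n + 4*I)*(-I*n + I)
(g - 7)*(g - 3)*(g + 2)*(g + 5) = g^4 - 3*g^3 - 39*g^2 + 47*g + 210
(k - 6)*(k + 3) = k^2 - 3*k - 18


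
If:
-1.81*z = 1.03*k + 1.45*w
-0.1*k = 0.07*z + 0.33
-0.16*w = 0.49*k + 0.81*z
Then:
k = -5.81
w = -0.35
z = 3.58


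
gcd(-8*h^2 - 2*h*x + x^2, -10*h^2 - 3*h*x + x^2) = 2*h + x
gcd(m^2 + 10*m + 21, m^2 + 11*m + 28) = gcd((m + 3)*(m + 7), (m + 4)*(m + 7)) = m + 7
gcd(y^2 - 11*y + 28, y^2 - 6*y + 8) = y - 4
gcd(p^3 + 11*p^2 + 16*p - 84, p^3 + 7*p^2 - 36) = p^2 + 4*p - 12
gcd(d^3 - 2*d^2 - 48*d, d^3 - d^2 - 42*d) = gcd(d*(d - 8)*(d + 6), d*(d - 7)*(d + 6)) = d^2 + 6*d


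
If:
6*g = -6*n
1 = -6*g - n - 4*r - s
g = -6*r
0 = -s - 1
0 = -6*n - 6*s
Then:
No Solution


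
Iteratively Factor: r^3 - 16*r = (r - 4)*(r^2 + 4*r) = r*(r - 4)*(r + 4)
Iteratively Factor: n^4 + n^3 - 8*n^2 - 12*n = (n)*(n^3 + n^2 - 8*n - 12) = n*(n + 2)*(n^2 - n - 6) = n*(n - 3)*(n + 2)*(n + 2)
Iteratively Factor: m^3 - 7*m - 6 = (m - 3)*(m^2 + 3*m + 2) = (m - 3)*(m + 1)*(m + 2)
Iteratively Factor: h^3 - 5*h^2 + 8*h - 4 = (h - 2)*(h^2 - 3*h + 2) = (h - 2)^2*(h - 1)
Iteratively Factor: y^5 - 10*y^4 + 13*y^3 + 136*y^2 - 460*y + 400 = (y - 2)*(y^4 - 8*y^3 - 3*y^2 + 130*y - 200) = (y - 5)*(y - 2)*(y^3 - 3*y^2 - 18*y + 40) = (y - 5)^2*(y - 2)*(y^2 + 2*y - 8) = (y - 5)^2*(y - 2)*(y + 4)*(y - 2)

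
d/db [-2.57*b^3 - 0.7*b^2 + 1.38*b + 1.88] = -7.71*b^2 - 1.4*b + 1.38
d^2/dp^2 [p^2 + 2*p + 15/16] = 2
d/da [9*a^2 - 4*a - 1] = 18*a - 4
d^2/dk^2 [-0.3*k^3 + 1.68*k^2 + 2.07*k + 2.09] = 3.36 - 1.8*k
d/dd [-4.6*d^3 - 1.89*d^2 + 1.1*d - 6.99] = -13.8*d^2 - 3.78*d + 1.1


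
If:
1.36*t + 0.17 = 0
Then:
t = -0.12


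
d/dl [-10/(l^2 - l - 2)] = 10*(2*l - 1)/(-l^2 + l + 2)^2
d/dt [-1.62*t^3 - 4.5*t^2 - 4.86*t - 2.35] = -4.86*t^2 - 9.0*t - 4.86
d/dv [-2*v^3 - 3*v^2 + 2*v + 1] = -6*v^2 - 6*v + 2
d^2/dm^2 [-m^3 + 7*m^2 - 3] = 14 - 6*m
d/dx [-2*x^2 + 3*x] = 3 - 4*x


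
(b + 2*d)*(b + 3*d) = b^2 + 5*b*d + 6*d^2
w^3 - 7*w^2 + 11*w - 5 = (w - 5)*(w - 1)^2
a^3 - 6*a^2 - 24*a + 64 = (a - 8)*(a - 2)*(a + 4)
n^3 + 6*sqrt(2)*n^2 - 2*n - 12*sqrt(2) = (n - sqrt(2))*(n + sqrt(2))*(n + 6*sqrt(2))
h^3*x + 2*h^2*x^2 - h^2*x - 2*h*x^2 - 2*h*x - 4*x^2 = (h - 2)*(h + 2*x)*(h*x + x)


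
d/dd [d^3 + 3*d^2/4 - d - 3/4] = 3*d^2 + 3*d/2 - 1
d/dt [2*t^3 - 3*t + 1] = 6*t^2 - 3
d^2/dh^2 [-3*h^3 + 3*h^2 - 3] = 6 - 18*h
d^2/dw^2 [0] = 0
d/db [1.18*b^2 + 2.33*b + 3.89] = 2.36*b + 2.33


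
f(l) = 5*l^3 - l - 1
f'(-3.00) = 134.00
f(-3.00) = -133.00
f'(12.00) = 2159.00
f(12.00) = 8627.00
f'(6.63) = 658.35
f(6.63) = 1449.54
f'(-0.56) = 3.70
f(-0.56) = -1.32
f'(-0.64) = 5.14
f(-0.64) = -1.67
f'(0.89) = 10.88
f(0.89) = 1.63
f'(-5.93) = 526.47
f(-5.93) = -1037.71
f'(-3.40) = 172.40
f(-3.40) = -194.12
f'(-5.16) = 398.38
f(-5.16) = -682.78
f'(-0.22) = -0.27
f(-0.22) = -0.83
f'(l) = 15*l^2 - 1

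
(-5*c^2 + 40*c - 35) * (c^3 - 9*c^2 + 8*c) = -5*c^5 + 85*c^4 - 435*c^3 + 635*c^2 - 280*c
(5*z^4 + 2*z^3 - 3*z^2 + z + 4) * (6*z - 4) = 30*z^5 - 8*z^4 - 26*z^3 + 18*z^2 + 20*z - 16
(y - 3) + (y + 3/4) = 2*y - 9/4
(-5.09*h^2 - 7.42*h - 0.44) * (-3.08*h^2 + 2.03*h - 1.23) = 15.6772*h^4 + 12.5209*h^3 - 7.4467*h^2 + 8.2334*h + 0.5412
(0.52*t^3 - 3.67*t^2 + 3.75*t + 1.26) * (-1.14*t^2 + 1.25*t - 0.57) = -0.5928*t^5 + 4.8338*t^4 - 9.1589*t^3 + 5.343*t^2 - 0.5625*t - 0.7182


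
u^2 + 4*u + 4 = (u + 2)^2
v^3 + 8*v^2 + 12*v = v*(v + 2)*(v + 6)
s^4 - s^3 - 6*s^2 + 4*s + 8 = (s - 2)^2*(s + 1)*(s + 2)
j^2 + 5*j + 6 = (j + 2)*(j + 3)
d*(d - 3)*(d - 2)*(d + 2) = d^4 - 3*d^3 - 4*d^2 + 12*d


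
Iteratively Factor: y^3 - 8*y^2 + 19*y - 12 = (y - 4)*(y^2 - 4*y + 3) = (y - 4)*(y - 1)*(y - 3)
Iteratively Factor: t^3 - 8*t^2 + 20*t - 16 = (t - 2)*(t^2 - 6*t + 8) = (t - 2)^2*(t - 4)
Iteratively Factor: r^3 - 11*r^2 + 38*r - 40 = (r - 2)*(r^2 - 9*r + 20) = (r - 4)*(r - 2)*(r - 5)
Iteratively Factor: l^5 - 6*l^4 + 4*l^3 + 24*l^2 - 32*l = (l - 2)*(l^4 - 4*l^3 - 4*l^2 + 16*l) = l*(l - 2)*(l^3 - 4*l^2 - 4*l + 16) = l*(l - 2)*(l + 2)*(l^2 - 6*l + 8) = l*(l - 2)^2*(l + 2)*(l - 4)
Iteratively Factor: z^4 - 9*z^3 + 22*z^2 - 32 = (z - 4)*(z^3 - 5*z^2 + 2*z + 8) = (z - 4)*(z - 2)*(z^2 - 3*z - 4) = (z - 4)^2*(z - 2)*(z + 1)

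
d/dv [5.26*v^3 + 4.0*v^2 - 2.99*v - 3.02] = 15.78*v^2 + 8.0*v - 2.99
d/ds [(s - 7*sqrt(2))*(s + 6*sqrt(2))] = 2*s - sqrt(2)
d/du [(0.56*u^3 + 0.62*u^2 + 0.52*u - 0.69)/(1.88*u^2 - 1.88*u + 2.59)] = (1.0528*u^4 - 2.1056*u^3 + 2.208*u^2 + 5.806*u + 0.0496000000000001)/(3.5344*u^4 - 7.0688*u^3 + 13.2728*u^2 - 9.7384*u + 6.7081)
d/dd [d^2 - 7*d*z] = 2*d - 7*z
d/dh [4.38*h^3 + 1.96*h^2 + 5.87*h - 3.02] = 13.14*h^2 + 3.92*h + 5.87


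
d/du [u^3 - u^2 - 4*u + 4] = 3*u^2 - 2*u - 4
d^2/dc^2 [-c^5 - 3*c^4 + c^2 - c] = -20*c^3 - 36*c^2 + 2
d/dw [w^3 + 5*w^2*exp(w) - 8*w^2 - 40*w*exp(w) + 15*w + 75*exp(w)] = 5*w^2*exp(w) + 3*w^2 - 30*w*exp(w) - 16*w + 35*exp(w) + 15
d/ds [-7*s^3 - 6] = -21*s^2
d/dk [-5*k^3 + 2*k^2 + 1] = k*(4 - 15*k)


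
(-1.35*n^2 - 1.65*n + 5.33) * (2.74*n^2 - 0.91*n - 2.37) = -3.699*n^4 - 3.2925*n^3 + 19.3052*n^2 - 0.9398*n - 12.6321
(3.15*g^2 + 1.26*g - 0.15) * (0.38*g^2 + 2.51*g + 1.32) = 1.197*g^4 + 8.3853*g^3 + 7.2636*g^2 + 1.2867*g - 0.198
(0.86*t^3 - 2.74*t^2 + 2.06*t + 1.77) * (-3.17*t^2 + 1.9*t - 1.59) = -2.7262*t^5 + 10.3198*t^4 - 13.1036*t^3 + 2.6597*t^2 + 0.0875999999999997*t - 2.8143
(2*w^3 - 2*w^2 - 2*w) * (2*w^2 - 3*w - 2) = 4*w^5 - 10*w^4 - 2*w^3 + 10*w^2 + 4*w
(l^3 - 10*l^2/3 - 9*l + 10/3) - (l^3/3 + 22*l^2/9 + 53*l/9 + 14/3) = 2*l^3/3 - 52*l^2/9 - 134*l/9 - 4/3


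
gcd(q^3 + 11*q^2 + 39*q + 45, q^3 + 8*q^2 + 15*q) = q^2 + 8*q + 15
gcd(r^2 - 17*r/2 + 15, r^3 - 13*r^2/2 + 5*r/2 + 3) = r - 6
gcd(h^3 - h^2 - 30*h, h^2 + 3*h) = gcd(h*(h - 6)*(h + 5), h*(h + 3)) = h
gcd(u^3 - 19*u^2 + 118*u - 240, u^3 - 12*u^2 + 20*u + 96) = u^2 - 14*u + 48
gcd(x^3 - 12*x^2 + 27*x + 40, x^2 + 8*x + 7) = x + 1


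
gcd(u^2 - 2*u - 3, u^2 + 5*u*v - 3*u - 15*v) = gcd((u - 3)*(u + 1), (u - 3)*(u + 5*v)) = u - 3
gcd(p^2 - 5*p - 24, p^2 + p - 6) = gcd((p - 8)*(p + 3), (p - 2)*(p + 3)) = p + 3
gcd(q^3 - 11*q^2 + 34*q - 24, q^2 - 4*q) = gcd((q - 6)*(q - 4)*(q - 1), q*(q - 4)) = q - 4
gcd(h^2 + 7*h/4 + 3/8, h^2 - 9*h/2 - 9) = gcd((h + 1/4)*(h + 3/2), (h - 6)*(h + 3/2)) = h + 3/2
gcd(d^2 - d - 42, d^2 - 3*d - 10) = 1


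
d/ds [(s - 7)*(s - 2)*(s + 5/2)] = 3*s^2 - 13*s - 17/2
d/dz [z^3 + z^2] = z*(3*z + 2)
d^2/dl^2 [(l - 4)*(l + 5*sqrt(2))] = 2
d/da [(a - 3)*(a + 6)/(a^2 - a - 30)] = 4*(-a^2 - 6*a - 27)/(a^4 - 2*a^3 - 59*a^2 + 60*a + 900)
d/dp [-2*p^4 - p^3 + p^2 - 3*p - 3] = -8*p^3 - 3*p^2 + 2*p - 3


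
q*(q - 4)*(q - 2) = q^3 - 6*q^2 + 8*q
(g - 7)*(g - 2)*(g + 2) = g^3 - 7*g^2 - 4*g + 28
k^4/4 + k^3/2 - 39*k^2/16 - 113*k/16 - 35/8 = (k/2 + 1/2)*(k/2 + 1)*(k - 7/2)*(k + 5/2)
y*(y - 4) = y^2 - 4*y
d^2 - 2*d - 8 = (d - 4)*(d + 2)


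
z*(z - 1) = z^2 - z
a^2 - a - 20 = (a - 5)*(a + 4)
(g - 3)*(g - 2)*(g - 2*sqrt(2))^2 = g^4 - 4*sqrt(2)*g^3 - 5*g^3 + 14*g^2 + 20*sqrt(2)*g^2 - 40*g - 24*sqrt(2)*g + 48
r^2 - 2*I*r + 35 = (r - 7*I)*(r + 5*I)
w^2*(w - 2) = w^3 - 2*w^2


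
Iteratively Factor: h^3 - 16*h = (h + 4)*(h^2 - 4*h) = h*(h + 4)*(h - 4)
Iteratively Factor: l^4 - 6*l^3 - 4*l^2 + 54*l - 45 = (l - 5)*(l^3 - l^2 - 9*l + 9) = (l - 5)*(l - 3)*(l^2 + 2*l - 3) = (l - 5)*(l - 3)*(l - 1)*(l + 3)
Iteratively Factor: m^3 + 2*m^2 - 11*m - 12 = (m + 1)*(m^2 + m - 12) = (m + 1)*(m + 4)*(m - 3)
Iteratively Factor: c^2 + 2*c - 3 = (c + 3)*(c - 1)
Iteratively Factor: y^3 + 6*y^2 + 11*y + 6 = (y + 2)*(y^2 + 4*y + 3) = (y + 1)*(y + 2)*(y + 3)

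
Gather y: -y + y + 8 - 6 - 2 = 0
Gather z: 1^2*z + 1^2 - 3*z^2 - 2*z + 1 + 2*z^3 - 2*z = 2*z^3 - 3*z^2 - 3*z + 2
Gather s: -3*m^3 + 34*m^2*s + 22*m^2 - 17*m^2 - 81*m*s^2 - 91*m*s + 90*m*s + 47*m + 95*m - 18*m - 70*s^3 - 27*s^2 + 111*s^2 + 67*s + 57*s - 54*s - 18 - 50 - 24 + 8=-3*m^3 + 5*m^2 + 124*m - 70*s^3 + s^2*(84 - 81*m) + s*(34*m^2 - m + 70) - 84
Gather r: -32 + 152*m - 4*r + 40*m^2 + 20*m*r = 40*m^2 + 152*m + r*(20*m - 4) - 32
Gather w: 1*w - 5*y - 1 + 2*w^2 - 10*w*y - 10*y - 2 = 2*w^2 + w*(1 - 10*y) - 15*y - 3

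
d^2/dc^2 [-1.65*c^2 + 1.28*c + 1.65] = -3.30000000000000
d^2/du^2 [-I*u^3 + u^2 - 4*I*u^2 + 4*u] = -6*I*u + 2 - 8*I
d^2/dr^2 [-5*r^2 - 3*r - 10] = -10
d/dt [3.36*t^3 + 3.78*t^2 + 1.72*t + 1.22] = 10.08*t^2 + 7.56*t + 1.72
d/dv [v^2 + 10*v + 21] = 2*v + 10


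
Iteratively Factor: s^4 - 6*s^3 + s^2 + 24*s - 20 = (s - 5)*(s^3 - s^2 - 4*s + 4) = (s - 5)*(s - 1)*(s^2 - 4) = (s - 5)*(s - 1)*(s + 2)*(s - 2)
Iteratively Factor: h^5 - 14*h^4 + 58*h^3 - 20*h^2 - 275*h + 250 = (h - 1)*(h^4 - 13*h^3 + 45*h^2 + 25*h - 250) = (h - 1)*(h + 2)*(h^3 - 15*h^2 + 75*h - 125) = (h - 5)*(h - 1)*(h + 2)*(h^2 - 10*h + 25) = (h - 5)^2*(h - 1)*(h + 2)*(h - 5)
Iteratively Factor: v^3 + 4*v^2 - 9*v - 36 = (v + 4)*(v^2 - 9) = (v - 3)*(v + 4)*(v + 3)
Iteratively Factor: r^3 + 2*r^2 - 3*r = (r + 3)*(r^2 - r) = (r - 1)*(r + 3)*(r)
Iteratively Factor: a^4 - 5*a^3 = (a)*(a^3 - 5*a^2) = a^2*(a^2 - 5*a) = a^2*(a - 5)*(a)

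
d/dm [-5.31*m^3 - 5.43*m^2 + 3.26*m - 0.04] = -15.93*m^2 - 10.86*m + 3.26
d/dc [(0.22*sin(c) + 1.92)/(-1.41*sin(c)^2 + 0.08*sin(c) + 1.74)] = (0.3102*sin(c)^2 + 5.4144*sin(c) + 0.2292)*cos(c)/(1.9881*sin(c)^4 - 0.2256*sin(c)^3 - 4.9004*sin(c)^2 + 0.2784*sin(c) + 3.0276)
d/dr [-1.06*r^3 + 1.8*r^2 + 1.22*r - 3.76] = -3.18*r^2 + 3.6*r + 1.22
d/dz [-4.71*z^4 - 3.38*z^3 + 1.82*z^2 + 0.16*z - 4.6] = -18.84*z^3 - 10.14*z^2 + 3.64*z + 0.16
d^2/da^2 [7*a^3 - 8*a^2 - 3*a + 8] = 42*a - 16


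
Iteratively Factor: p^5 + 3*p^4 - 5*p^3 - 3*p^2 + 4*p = (p - 1)*(p^4 + 4*p^3 - p^2 - 4*p) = (p - 1)*(p + 4)*(p^3 - p) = (p - 1)^2*(p + 4)*(p^2 + p) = p*(p - 1)^2*(p + 4)*(p + 1)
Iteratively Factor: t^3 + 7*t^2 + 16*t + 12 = (t + 2)*(t^2 + 5*t + 6) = (t + 2)^2*(t + 3)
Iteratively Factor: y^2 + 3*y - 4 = (y - 1)*(y + 4)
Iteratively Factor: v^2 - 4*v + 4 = (v - 2)*(v - 2)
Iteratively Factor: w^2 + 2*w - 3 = (w - 1)*(w + 3)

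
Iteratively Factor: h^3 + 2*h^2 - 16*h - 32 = (h - 4)*(h^2 + 6*h + 8) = (h - 4)*(h + 2)*(h + 4)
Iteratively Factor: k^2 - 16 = (k + 4)*(k - 4)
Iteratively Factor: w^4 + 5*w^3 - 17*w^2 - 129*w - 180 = (w + 3)*(w^3 + 2*w^2 - 23*w - 60) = (w + 3)^2*(w^2 - w - 20) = (w - 5)*(w + 3)^2*(w + 4)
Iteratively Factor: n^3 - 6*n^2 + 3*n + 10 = (n + 1)*(n^2 - 7*n + 10) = (n - 2)*(n + 1)*(n - 5)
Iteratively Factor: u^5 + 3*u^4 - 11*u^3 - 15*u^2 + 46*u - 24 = (u + 3)*(u^4 - 11*u^2 + 18*u - 8) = (u - 1)*(u + 3)*(u^3 + u^2 - 10*u + 8) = (u - 2)*(u - 1)*(u + 3)*(u^2 + 3*u - 4) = (u - 2)*(u - 1)^2*(u + 3)*(u + 4)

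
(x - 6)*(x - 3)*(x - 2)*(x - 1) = x^4 - 12*x^3 + 47*x^2 - 72*x + 36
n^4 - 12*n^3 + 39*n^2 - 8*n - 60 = (n - 6)*(n - 5)*(n - 2)*(n + 1)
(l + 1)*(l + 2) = l^2 + 3*l + 2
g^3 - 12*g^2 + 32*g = g*(g - 8)*(g - 4)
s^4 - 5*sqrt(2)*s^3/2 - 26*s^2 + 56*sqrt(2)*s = s*(s - 4*sqrt(2))*(s - 2*sqrt(2))*(s + 7*sqrt(2)/2)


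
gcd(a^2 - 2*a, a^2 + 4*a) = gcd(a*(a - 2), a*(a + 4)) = a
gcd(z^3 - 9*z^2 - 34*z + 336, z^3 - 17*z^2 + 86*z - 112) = z^2 - 15*z + 56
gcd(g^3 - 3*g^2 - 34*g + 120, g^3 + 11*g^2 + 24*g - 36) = g + 6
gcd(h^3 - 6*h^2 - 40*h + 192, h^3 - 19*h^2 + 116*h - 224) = h^2 - 12*h + 32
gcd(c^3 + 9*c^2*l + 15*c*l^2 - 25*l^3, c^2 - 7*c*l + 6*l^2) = c - l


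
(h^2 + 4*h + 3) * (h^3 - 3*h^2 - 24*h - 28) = h^5 + h^4 - 33*h^3 - 133*h^2 - 184*h - 84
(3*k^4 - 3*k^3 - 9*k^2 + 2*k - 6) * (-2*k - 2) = -6*k^5 + 24*k^3 + 14*k^2 + 8*k + 12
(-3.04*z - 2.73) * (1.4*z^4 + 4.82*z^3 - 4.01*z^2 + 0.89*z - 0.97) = -4.256*z^5 - 18.4748*z^4 - 0.9682*z^3 + 8.2417*z^2 + 0.5191*z + 2.6481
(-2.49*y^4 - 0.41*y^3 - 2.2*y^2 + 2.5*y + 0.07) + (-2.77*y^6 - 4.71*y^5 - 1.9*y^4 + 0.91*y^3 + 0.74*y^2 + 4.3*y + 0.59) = -2.77*y^6 - 4.71*y^5 - 4.39*y^4 + 0.5*y^3 - 1.46*y^2 + 6.8*y + 0.66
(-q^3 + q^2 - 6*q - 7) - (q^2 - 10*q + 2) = -q^3 + 4*q - 9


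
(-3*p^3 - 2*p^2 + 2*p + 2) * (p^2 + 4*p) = -3*p^5 - 14*p^4 - 6*p^3 + 10*p^2 + 8*p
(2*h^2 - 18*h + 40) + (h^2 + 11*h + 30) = 3*h^2 - 7*h + 70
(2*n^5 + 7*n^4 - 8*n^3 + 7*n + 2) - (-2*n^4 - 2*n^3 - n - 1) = 2*n^5 + 9*n^4 - 6*n^3 + 8*n + 3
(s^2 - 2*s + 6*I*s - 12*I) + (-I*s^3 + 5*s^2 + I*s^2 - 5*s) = -I*s^3 + 6*s^2 + I*s^2 - 7*s + 6*I*s - 12*I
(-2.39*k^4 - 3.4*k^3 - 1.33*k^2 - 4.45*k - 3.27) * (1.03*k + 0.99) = -2.4617*k^5 - 5.8681*k^4 - 4.7359*k^3 - 5.9002*k^2 - 7.7736*k - 3.2373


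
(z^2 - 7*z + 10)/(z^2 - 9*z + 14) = (z - 5)/(z - 7)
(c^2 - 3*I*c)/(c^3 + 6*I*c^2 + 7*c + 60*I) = c/(c^2 + 9*I*c - 20)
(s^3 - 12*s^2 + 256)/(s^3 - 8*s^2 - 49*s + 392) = (s^2 - 4*s - 32)/(s^2 - 49)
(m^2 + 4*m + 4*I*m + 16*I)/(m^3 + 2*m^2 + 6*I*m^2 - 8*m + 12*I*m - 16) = (m + 4)/(m^2 + 2*m*(1 + I) + 4*I)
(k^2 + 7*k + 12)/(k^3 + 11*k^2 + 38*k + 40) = (k + 3)/(k^2 + 7*k + 10)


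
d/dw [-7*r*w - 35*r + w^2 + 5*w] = -7*r + 2*w + 5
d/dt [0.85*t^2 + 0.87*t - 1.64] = 1.7*t + 0.87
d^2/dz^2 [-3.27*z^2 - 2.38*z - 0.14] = -6.54000000000000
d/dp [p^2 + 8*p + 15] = 2*p + 8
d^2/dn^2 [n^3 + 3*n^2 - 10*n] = 6*n + 6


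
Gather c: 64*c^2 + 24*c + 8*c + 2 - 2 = 64*c^2 + 32*c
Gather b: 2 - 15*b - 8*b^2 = -8*b^2 - 15*b + 2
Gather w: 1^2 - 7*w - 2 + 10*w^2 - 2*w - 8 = 10*w^2 - 9*w - 9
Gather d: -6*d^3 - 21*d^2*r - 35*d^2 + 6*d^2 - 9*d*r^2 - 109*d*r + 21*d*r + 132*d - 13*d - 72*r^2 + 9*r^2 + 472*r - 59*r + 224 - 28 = -6*d^3 + d^2*(-21*r - 29) + d*(-9*r^2 - 88*r + 119) - 63*r^2 + 413*r + 196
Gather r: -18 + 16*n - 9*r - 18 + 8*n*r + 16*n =32*n + r*(8*n - 9) - 36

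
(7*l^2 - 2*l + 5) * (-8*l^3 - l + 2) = -56*l^5 + 16*l^4 - 47*l^3 + 16*l^2 - 9*l + 10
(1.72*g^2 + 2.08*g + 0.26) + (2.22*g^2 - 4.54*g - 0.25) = 3.94*g^2 - 2.46*g + 0.01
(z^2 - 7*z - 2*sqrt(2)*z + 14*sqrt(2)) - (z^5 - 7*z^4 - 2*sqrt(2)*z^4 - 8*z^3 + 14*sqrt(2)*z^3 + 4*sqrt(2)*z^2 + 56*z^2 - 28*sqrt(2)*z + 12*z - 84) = -z^5 + 2*sqrt(2)*z^4 + 7*z^4 - 14*sqrt(2)*z^3 + 8*z^3 - 55*z^2 - 4*sqrt(2)*z^2 - 19*z + 26*sqrt(2)*z + 14*sqrt(2) + 84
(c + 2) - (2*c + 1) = 1 - c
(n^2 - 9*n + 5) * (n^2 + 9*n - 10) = n^4 - 86*n^2 + 135*n - 50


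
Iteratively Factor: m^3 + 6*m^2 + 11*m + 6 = (m + 2)*(m^2 + 4*m + 3) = (m + 2)*(m + 3)*(m + 1)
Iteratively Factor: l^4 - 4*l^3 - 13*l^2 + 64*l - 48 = (l - 1)*(l^3 - 3*l^2 - 16*l + 48) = (l - 3)*(l - 1)*(l^2 - 16) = (l - 3)*(l - 1)*(l + 4)*(l - 4)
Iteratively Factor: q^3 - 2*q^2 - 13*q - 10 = (q + 2)*(q^2 - 4*q - 5) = (q - 5)*(q + 2)*(q + 1)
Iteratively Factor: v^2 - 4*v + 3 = (v - 1)*(v - 3)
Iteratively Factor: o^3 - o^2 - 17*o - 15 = (o - 5)*(o^2 + 4*o + 3) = (o - 5)*(o + 1)*(o + 3)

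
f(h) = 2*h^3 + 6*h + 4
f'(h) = 6*h^2 + 6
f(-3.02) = -69.21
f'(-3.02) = 60.72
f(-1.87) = -20.30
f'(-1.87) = 26.98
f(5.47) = 364.15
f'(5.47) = 185.53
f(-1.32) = -8.52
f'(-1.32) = 16.45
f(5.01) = 285.56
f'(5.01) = 156.60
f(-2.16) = -29.12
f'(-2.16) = 33.99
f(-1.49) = -11.56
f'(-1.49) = 19.32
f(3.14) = 84.76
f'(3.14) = 65.16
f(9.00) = 1516.00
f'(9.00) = 492.00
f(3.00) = 76.00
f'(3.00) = 60.00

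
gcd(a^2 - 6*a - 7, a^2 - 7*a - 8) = a + 1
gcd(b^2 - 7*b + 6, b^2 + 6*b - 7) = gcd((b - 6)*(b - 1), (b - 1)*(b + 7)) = b - 1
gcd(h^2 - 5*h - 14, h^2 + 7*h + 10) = h + 2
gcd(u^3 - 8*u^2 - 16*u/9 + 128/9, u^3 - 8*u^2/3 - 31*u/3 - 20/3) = u + 4/3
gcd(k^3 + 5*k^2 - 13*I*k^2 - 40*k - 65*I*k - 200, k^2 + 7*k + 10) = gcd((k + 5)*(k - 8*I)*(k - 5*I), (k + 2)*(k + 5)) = k + 5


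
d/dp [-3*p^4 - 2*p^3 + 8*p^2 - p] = -12*p^3 - 6*p^2 + 16*p - 1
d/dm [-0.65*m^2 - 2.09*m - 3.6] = -1.3*m - 2.09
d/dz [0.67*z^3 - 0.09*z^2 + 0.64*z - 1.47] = 2.01*z^2 - 0.18*z + 0.64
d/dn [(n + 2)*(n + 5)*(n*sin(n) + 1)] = (n + 2)*(n + 5)*(n*cos(n) + sin(n)) + (n + 2)*(n*sin(n) + 1) + (n + 5)*(n*sin(n) + 1)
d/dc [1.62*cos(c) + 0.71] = -1.62*sin(c)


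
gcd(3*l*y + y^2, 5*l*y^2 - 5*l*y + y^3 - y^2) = y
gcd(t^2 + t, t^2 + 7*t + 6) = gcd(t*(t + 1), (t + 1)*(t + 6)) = t + 1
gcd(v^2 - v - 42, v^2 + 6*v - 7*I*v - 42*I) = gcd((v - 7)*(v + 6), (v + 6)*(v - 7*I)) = v + 6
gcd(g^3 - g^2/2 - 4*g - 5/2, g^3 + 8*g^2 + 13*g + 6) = g^2 + 2*g + 1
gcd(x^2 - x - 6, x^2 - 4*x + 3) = x - 3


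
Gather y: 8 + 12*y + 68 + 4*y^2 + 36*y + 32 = 4*y^2 + 48*y + 108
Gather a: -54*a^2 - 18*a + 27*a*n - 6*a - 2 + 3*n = -54*a^2 + a*(27*n - 24) + 3*n - 2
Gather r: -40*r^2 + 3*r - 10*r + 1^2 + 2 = -40*r^2 - 7*r + 3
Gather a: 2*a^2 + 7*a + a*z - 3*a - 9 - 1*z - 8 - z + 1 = 2*a^2 + a*(z + 4) - 2*z - 16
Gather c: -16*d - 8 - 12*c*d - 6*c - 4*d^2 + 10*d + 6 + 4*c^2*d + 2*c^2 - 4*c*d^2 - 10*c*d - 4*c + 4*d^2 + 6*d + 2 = c^2*(4*d + 2) + c*(-4*d^2 - 22*d - 10)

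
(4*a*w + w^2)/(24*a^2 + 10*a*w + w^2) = w/(6*a + w)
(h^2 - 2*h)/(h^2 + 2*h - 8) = h/(h + 4)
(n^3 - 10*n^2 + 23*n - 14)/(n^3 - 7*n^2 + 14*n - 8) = (n - 7)/(n - 4)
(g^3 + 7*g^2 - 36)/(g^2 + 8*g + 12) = (g^2 + g - 6)/(g + 2)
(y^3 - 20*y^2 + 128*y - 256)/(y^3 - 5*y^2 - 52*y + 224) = (y - 8)/(y + 7)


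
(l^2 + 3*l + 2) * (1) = l^2 + 3*l + 2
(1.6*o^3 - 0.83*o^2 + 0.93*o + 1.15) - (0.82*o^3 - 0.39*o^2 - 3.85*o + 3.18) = 0.78*o^3 - 0.44*o^2 + 4.78*o - 2.03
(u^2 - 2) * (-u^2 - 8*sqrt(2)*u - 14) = -u^4 - 8*sqrt(2)*u^3 - 12*u^2 + 16*sqrt(2)*u + 28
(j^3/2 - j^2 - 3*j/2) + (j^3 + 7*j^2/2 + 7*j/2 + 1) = 3*j^3/2 + 5*j^2/2 + 2*j + 1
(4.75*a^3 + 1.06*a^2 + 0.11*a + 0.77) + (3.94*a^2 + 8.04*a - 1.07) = 4.75*a^3 + 5.0*a^2 + 8.15*a - 0.3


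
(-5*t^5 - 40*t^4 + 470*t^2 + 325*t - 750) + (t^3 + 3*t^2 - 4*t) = -5*t^5 - 40*t^4 + t^3 + 473*t^2 + 321*t - 750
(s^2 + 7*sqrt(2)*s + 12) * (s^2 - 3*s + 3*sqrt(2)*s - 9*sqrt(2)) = s^4 - 3*s^3 + 10*sqrt(2)*s^3 - 30*sqrt(2)*s^2 + 54*s^2 - 162*s + 36*sqrt(2)*s - 108*sqrt(2)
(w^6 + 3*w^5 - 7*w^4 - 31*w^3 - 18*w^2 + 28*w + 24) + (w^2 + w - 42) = w^6 + 3*w^5 - 7*w^4 - 31*w^3 - 17*w^2 + 29*w - 18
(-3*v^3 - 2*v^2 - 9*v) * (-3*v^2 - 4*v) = 9*v^5 + 18*v^4 + 35*v^3 + 36*v^2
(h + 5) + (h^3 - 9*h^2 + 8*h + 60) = h^3 - 9*h^2 + 9*h + 65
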